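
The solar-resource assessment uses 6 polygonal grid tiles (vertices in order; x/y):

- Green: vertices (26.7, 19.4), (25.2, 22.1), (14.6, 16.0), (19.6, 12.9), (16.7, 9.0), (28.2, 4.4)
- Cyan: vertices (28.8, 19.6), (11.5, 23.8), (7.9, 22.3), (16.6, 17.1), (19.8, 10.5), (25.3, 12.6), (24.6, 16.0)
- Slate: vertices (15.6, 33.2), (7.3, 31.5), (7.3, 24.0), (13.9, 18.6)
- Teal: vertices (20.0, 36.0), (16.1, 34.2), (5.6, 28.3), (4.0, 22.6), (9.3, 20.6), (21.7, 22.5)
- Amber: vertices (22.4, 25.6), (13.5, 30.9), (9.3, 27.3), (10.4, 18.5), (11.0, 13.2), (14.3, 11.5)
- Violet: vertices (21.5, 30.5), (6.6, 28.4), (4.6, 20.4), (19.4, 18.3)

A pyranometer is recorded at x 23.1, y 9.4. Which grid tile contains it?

Cast a ray rightward from (23.1, 9.4). For each polygon, the edges (by vertex number in listed order) whose endpoints lie on opposite sides of y = 9.4, where each meets that height, and whether that is right or left of the point:
Green: 4–5 at x≈17.00 (left), 6–1 at x≈27.70 (right) → 1 crossing.
Cyan: no edge straddles that height → 0 crossings.
Slate: no edge straddles that height → 0 crossings.
Teal: no edge straddles that height → 0 crossings.
Amber: no edge straddles that height → 0 crossings.
Violet: no edge straddles that height → 0 crossings.
Only Green has an odd count, so the point is inside Green.

Green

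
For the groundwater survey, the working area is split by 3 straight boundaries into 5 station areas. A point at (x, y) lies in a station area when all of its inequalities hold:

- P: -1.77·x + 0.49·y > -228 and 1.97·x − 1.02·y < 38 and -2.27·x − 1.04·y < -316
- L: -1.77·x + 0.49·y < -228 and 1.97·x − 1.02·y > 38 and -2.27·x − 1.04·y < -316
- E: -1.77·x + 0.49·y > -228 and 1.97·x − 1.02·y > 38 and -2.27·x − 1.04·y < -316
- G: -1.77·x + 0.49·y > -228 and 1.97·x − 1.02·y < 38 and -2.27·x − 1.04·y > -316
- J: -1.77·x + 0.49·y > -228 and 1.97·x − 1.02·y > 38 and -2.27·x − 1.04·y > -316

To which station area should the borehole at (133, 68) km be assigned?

-1.77·133 + 0.49·68 = -202.090, which is > -228
1.97·133 − 1.02·68 = 192.650, which is > 38
-2.27·133 − 1.04·68 = -372.630, which is < -316
This sign pattern matches E.

E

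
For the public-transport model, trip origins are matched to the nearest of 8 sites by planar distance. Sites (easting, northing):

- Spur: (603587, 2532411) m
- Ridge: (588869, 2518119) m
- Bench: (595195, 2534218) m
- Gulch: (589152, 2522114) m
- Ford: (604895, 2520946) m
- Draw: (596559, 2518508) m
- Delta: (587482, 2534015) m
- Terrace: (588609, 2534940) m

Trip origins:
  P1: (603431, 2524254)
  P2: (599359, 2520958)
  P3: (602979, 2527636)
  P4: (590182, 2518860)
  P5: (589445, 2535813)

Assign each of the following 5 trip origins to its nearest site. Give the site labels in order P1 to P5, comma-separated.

Ford, Draw, Spur, Ridge, Terrace

P1 → Ford (d²=13086160.00)
P2 → Draw (d²=13842500.00)
P3 → Spur (d²=23170289.00)
P4 → Ridge (d²=2273050.00)
P5 → Terrace (d²=1461025.00)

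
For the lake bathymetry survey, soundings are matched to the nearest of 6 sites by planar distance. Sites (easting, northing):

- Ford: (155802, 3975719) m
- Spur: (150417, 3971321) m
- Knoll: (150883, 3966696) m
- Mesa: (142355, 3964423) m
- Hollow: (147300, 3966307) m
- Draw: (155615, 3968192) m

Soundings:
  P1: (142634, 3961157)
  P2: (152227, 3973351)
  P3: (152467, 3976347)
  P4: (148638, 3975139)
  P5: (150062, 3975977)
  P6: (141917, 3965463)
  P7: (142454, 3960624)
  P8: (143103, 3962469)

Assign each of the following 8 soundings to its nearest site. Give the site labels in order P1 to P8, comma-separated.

P1 → Mesa (d²=10744597.00)
P2 → Spur (d²=7397000.00)
P3 → Ford (d²=11516609.00)
P4 → Spur (d²=17741965.00)
P5 → Spur (d²=21804361.00)
P6 → Mesa (d²=1273444.00)
P7 → Mesa (d²=14442202.00)
P8 → Mesa (d²=4377620.00)

Mesa, Spur, Ford, Spur, Spur, Mesa, Mesa, Mesa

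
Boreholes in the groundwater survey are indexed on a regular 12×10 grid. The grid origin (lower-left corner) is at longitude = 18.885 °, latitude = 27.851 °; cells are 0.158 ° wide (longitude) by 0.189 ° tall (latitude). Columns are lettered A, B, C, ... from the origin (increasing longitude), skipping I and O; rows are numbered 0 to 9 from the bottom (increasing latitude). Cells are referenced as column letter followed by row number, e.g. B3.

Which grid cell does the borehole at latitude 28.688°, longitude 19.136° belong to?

B4

Column index: ⌊(19.136 − 18.885) / 0.158⌋ = ⌊1.589⌋ = 1 → column B
Row offset from origin: ⌊(28.688 − 27.851) / 0.189⌋ = ⌊4.429⌋ = 4 → row 4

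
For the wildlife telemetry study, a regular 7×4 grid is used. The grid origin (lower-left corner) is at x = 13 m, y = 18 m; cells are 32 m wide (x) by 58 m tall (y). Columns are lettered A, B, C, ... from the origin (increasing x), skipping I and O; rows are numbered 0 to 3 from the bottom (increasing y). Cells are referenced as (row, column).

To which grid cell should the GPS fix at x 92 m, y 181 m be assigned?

Column index: ⌊(92 − 13) / 32⌋ = ⌊2.469⌋ = 2 → column C
Row offset from origin: ⌊(181 − 18) / 58⌋ = ⌊2.810⌋ = 2 → row 2

(2, C)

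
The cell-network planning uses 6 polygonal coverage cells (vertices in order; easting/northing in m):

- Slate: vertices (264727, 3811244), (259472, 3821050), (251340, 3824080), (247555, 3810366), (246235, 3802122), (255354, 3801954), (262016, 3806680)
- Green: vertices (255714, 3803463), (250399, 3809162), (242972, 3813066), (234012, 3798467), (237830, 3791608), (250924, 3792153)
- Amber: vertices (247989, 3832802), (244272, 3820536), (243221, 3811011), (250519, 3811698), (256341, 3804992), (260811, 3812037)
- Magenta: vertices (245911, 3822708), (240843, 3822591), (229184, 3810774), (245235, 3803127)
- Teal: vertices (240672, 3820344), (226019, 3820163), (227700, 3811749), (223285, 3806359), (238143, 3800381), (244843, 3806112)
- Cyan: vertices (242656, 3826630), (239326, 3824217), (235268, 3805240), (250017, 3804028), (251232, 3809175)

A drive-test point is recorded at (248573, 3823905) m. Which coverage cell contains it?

Amber

Cast a ray rightward from (248573, 3823905). For each polygon, the edges (by vertex number in listed order) whose endpoints lie on opposite sides of northing = 3823905, where each meets that height, and whether that is right or left of the point:
Slate: 2–3 at easting≈251809.7 (right), 3–4 at easting≈251291.7 (right) → 2 crossings.
Green: no edge straddles that height → 0 crossings.
Amber: 1–2 at easting≈245292.9 (left), 6–1 at easting≈253482.7 (right) → 1 crossing.
Magenta: no edge straddles that height → 0 crossings.
Teal: no edge straddles that height → 0 crossings.
Cyan: 2–3 at easting≈239259.3 (left), 5–1 at easting≈243994.8 (left) → 0 crossings.
Only Amber has an odd count, so the point is inside Amber.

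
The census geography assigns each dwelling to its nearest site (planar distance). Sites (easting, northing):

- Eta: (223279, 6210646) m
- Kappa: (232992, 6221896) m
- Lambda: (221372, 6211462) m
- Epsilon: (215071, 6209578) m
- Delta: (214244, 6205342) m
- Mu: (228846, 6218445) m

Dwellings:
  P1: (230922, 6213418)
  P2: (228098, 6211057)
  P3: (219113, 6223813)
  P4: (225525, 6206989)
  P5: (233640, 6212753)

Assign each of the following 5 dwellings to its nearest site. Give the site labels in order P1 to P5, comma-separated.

P1 → Mu (d²=29580505.00)
P2 → Eta (d²=23391682.00)
P3 → Mu (d²=123546713.00)
P4 → Eta (d²=18418165.00)
P5 → Mu (d²=55381300.00)

Mu, Eta, Mu, Eta, Mu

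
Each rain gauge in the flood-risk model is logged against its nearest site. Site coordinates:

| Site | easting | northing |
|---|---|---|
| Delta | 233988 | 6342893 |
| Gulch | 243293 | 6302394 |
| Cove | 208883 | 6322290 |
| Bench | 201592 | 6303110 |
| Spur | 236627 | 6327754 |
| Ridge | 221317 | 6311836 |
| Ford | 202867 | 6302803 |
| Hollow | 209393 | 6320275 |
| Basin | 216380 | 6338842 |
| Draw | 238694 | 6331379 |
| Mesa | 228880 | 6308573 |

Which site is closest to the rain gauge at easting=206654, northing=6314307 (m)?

Hollow

Squared distances to each site:
Delta: 1564306952.000; Gulch: 1484335890.000; Cove: 68696730.000; Bench: 150996653.000; Spur: 1079202538.000; Ridge: 221109410.000; Ford: 146683385.000; Hollow: 43119145.000; Basin: 696561301.000; Draw: 1318014784.000; Mesa: 526873832.000.
Minimum at Hollow.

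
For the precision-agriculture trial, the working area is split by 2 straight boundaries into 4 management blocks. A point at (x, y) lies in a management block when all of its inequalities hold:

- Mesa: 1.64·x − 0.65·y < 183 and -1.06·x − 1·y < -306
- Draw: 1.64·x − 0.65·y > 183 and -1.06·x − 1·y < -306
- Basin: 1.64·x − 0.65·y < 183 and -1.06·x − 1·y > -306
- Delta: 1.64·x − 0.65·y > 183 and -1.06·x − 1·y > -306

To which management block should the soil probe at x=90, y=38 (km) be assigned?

1.64·90 − 0.65·38 = 122.900, which is < 183
-1.06·90 − 1·38 = -133.400, which is > -306
This sign pattern matches Basin.

Basin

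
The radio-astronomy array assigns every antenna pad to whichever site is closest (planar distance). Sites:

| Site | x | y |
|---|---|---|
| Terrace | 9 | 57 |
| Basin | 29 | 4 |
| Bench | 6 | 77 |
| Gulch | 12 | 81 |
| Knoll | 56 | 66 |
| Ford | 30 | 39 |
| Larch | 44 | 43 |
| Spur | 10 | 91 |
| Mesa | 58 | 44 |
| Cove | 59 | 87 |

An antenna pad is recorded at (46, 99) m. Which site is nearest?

Cove

Squared distances to each site:
Terrace: 3133.000; Basin: 9314.000; Bench: 2084.000; Gulch: 1480.000; Knoll: 1189.000; Ford: 3856.000; Larch: 3140.000; Spur: 1360.000; Mesa: 3169.000; Cove: 313.000.
Minimum at Cove.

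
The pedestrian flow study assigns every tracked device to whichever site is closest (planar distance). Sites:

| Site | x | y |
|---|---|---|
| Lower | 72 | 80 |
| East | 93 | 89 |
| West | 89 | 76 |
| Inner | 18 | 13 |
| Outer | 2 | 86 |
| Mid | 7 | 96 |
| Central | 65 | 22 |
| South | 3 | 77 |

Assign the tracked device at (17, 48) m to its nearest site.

Squared distances to each site:
Lower: 4049.000; East: 7457.000; West: 5968.000; Inner: 1226.000; Outer: 1669.000; Mid: 2404.000; Central: 2980.000; South: 1037.000.
Minimum at South.

South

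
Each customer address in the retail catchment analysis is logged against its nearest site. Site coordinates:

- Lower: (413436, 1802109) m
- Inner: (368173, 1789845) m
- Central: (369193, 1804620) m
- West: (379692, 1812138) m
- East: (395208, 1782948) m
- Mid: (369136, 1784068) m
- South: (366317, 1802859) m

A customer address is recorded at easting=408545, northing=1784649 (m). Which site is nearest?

East

Squared distances to each site:
Lower: 328773481.000; Inner: 1656896800.000; Central: 1947420745.000; West: 1588140730.000; East: 180768970.000; Mid: 1553406842.000; South: 2114808084.000.
Minimum at East.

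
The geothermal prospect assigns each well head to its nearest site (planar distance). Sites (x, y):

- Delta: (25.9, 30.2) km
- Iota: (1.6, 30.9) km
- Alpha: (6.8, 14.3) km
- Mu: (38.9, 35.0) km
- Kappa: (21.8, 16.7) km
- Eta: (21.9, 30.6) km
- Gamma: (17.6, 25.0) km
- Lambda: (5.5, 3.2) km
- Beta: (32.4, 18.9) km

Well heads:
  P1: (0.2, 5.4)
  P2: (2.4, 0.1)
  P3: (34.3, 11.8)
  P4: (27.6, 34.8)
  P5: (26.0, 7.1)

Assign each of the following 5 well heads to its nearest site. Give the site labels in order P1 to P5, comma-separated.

P1 → Lambda (d²=32.93)
P2 → Lambda (d²=19.22)
P3 → Beta (d²=54.02)
P4 → Delta (d²=24.05)
P5 → Kappa (d²=109.80)

Lambda, Lambda, Beta, Delta, Kappa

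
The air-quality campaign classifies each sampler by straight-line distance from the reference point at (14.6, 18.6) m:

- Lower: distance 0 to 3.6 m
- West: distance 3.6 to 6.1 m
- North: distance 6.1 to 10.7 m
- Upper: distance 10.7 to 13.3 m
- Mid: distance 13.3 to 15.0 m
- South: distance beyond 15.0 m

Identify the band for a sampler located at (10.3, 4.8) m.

Mid

Distance = √((10.3−14.6)² + (4.8−18.6)²) = √(18.490 + 190.440) = 14.454 m.
13.3 ≤ 14.454 < 15.0 → Mid.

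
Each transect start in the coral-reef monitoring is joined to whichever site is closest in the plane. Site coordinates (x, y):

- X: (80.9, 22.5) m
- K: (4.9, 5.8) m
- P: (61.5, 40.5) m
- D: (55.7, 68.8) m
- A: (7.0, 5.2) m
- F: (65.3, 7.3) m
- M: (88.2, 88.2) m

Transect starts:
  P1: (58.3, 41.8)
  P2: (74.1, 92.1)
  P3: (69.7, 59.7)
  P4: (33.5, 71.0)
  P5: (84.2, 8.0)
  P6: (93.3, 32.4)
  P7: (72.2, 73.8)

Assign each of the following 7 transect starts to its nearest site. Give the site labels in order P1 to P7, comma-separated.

P, M, D, D, X, X, D

P1 → P (d²=11.93)
P2 → M (d²=214.02)
P3 → D (d²=278.81)
P4 → D (d²=497.68)
P5 → X (d²=221.14)
P6 → X (d²=251.77)
P7 → D (d²=297.25)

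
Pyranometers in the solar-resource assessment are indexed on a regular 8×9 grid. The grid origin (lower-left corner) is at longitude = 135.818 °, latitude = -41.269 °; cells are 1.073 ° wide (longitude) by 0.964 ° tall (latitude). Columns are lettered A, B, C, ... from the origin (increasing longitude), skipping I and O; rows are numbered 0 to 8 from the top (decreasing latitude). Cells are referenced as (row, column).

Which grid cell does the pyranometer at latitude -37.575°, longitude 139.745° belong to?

Column index: ⌊(139.745 − 135.818) / 1.073⌋ = ⌊3.660⌋ = 3 → column D
Row offset from origin: ⌊(-37.575 − -41.269) / 0.964⌋ = ⌊3.832⌋ = 3 → row 5 (counted from top)

(5, D)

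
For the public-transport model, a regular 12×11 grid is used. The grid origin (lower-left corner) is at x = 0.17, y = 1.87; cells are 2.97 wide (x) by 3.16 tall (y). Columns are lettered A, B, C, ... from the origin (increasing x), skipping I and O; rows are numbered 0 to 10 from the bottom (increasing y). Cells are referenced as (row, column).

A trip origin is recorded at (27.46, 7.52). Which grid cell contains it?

(1, K)

Column index: ⌊(27.46 − 0.17) / 2.97⌋ = ⌊9.189⌋ = 9 → column K
Row offset from origin: ⌊(7.52 − 1.87) / 3.16⌋ = ⌊1.788⌋ = 1 → row 1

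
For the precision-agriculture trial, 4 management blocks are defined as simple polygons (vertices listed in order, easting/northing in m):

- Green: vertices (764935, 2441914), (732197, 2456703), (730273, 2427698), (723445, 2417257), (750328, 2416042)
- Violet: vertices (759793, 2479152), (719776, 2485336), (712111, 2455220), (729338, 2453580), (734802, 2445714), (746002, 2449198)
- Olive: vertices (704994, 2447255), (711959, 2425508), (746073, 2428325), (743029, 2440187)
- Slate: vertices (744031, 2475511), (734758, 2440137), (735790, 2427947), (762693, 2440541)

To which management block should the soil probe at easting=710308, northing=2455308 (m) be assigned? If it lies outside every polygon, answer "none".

Cast a ray rightward from (710308, 2455308). For each polygon, the edges (by vertex number in listed order) whose endpoints lie on opposite sides of northing = 2455308, where each meets that height, and whether that is right or left of the point:
Green: 1–2 at easting≈735285.1 (right), 2–3 at easting≈732104.5 (right) → 2 crossings.
Violet: 2–3 at easting≈712133.4 (right), 6–1 at easting≈748815.1 (right) → 2 crossings.
Olive: no edge straddles that height → 0 crossings.
Slate: 1–2 at easting≈738735.0 (right), 4–1 at easting≈754812.5 (right) → 2 crossings.
All counts are even, so the point lies outside every listed polygon.

none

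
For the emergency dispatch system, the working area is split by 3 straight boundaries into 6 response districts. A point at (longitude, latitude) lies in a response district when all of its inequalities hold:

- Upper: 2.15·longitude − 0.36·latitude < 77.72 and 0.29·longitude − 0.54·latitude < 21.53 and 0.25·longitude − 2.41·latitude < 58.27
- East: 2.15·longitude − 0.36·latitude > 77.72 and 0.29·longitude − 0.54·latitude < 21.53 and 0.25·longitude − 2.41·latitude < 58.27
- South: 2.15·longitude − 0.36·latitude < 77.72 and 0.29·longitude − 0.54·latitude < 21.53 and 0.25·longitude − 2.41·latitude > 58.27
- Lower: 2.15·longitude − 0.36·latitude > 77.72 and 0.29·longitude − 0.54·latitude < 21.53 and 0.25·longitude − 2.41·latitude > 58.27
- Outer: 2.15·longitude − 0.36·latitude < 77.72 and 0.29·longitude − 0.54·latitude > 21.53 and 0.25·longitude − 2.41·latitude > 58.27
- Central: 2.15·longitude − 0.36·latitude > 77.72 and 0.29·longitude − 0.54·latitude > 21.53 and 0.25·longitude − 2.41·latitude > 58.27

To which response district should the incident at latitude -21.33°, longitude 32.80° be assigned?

Lower

2.15·32.80 − 0.36·-21.33 = 78.199, which is > 77.72
0.29·32.80 − 0.54·-21.33 = 21.030, which is < 21.53
0.25·32.80 − 2.41·-21.33 = 59.605, which is > 58.27
This sign pattern matches Lower.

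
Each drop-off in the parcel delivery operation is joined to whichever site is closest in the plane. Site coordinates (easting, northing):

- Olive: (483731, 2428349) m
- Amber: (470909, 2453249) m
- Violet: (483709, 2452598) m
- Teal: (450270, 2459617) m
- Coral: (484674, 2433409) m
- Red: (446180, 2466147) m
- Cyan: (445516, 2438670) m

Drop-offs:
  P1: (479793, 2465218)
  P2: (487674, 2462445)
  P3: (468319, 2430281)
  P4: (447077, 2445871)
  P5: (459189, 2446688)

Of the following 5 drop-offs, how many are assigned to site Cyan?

1

P1 → Violet
P2 → Violet
P3 → Olive
P4 → Cyan
P5 → Amber
1 of the 5 goes to Cyan.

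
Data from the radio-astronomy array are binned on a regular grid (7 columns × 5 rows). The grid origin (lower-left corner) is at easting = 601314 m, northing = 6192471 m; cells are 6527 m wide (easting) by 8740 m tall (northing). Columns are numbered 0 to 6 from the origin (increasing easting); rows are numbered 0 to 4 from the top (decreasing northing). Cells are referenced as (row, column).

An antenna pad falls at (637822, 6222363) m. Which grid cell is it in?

(1, 5)

Column index: ⌊(637822 − 601314) / 6527⌋ = ⌊5.593⌋ = 5
Row offset from origin: ⌊(6222363 − 6192471) / 8740⌋ = ⌊3.420⌋ = 3 → row 1 (counted from top)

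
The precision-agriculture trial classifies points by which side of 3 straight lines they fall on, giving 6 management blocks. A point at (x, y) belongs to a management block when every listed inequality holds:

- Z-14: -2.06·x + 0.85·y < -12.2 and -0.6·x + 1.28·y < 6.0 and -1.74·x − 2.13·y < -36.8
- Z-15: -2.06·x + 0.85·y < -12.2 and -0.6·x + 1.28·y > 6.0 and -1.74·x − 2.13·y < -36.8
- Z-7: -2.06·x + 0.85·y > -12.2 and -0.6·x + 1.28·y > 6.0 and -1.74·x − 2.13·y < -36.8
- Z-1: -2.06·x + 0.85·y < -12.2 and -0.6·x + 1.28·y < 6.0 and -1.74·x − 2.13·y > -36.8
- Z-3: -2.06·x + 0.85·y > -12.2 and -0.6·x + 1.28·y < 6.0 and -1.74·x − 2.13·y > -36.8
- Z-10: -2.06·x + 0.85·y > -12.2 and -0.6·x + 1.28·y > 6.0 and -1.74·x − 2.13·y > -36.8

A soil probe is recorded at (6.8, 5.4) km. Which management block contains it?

-2.06·6.8 + 0.85·5.4 = -9.418, which is > -12.2
-0.6·6.8 + 1.28·5.4 = 2.832, which is < 6.0
-1.74·6.8 − 2.13·5.4 = -23.334, which is > -36.8
This sign pattern matches Z-3.

Z-3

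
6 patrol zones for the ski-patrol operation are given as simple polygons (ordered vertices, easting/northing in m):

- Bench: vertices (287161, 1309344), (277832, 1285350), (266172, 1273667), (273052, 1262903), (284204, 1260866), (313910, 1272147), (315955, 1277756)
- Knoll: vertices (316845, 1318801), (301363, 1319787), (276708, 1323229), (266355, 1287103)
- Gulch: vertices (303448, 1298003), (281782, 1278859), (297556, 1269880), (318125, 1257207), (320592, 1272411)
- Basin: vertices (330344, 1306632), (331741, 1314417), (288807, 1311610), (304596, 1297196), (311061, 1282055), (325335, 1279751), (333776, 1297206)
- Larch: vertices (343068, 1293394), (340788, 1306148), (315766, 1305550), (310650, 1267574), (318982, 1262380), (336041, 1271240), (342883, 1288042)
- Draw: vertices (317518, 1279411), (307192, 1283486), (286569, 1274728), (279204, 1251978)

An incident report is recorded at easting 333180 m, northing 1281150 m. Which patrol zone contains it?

Larch

Cast a ray rightward from (333180, 1281150). For each polygon, the edges (by vertex number in listed order) whose endpoints lie on opposite sides of northing = 1281150, where each meets that height, and whether that is right or left of the point:
Bench: 2–3 at easting≈273640.3 (left), 7–1 at easting≈312861.2 (left) → 0 crossings.
Knoll: no edge straddles that height → 0 crossings.
Gulch: 1–2 at easting≈284374.8 (left), 5–1 at easting≈314737.8 (left) → 0 crossings.
Basin: 5–6 at easting≈316667.8 (left), 6–7 at easting≈326011.5 (left) → 0 crossings.
Larch: 3–4 at easting≈312478.9 (left), 6–7 at easting≈340076.5 (right) → 1 crossing.
Draw: 1–2 at easting≈313111.4 (left), 2–3 at easting≈301691.3 (left) → 0 crossings.
Only Larch has an odd count, so the point is inside Larch.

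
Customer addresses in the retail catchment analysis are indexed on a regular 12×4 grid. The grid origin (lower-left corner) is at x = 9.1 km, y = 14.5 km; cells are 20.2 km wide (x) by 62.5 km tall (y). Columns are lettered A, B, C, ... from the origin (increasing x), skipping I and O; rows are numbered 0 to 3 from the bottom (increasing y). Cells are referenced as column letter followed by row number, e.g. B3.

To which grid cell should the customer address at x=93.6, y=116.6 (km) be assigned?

Column index: ⌊(93.6 − 9.1) / 20.2⌋ = ⌊4.183⌋ = 4 → column E
Row offset from origin: ⌊(116.6 − 14.5) / 62.5⌋ = ⌊1.634⌋ = 1 → row 1

E1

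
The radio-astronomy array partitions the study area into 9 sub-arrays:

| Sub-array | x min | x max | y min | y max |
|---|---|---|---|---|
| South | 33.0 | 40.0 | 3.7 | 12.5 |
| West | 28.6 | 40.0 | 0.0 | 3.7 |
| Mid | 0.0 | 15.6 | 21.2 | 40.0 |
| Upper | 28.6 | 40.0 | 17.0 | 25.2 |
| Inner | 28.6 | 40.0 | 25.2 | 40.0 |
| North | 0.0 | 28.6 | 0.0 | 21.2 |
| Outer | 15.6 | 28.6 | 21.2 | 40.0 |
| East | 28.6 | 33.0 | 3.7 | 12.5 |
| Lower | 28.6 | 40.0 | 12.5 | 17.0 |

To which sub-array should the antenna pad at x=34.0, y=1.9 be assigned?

The point has x = 34.0 and y = 1.9.
Only West satisfies 28.6 ≤ x ≤ 40.0 and 0.0 ≤ y ≤ 3.7.

West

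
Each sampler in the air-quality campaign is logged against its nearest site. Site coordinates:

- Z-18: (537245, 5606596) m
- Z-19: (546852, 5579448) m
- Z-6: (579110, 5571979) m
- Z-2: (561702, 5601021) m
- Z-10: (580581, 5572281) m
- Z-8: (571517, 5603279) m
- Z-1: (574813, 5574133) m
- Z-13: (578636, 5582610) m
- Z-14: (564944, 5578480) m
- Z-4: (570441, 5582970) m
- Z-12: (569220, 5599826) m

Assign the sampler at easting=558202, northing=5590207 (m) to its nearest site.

Z-2

Squared distances to each site:
Z-18: 707795170.000; Z-19: 244578581.000; Z-6: 769404448.000; Z-2: 129192596.000; Z-10: 822161117.000; Z-8: 348166409.000; Z-1: 534298797.000; Z-13: 475262765.000; Z-14: 182977093.000; Z-4: 202167290.000; Z-12: 213921485.000.
Minimum at Z-2.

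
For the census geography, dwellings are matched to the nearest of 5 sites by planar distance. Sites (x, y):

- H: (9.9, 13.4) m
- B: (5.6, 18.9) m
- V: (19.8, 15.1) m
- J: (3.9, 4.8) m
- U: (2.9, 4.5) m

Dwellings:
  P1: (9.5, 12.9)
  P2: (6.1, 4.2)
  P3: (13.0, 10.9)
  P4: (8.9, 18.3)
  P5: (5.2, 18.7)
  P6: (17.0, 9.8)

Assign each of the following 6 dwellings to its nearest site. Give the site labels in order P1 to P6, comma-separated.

P1 → H (d²=0.41)
P2 → J (d²=5.20)
P3 → H (d²=15.86)
P4 → B (d²=11.25)
P5 → B (d²=0.20)
P6 → V (d²=35.93)

H, J, H, B, B, V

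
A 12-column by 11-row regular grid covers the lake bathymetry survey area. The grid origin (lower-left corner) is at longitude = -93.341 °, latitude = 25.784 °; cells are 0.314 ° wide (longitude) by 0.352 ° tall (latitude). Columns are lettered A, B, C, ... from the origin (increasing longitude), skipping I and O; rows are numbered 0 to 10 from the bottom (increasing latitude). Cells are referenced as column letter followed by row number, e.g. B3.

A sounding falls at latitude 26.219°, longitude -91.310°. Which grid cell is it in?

Column index: ⌊(-91.310 − -93.341) / 0.314⌋ = ⌊6.468⌋ = 6 → column G
Row offset from origin: ⌊(26.219 − 25.784) / 0.352⌋ = ⌊1.236⌋ = 1 → row 1

G1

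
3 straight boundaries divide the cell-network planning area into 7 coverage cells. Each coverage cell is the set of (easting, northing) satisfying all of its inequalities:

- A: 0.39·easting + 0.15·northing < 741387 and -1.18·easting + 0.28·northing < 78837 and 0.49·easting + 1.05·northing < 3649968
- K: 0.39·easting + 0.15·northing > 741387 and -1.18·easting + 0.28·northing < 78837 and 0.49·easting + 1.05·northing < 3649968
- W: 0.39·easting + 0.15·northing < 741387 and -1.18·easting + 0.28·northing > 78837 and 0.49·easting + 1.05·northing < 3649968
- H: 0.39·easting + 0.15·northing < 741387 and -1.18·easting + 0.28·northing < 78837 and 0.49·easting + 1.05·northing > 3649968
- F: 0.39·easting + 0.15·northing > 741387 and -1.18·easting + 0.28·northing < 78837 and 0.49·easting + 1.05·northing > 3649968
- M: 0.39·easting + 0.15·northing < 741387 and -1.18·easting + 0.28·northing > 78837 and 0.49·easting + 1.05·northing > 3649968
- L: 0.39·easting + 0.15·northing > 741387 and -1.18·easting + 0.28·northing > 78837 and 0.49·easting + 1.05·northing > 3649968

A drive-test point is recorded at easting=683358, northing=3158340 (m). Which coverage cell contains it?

H

0.39·683358 + 0.15·3158340 = 740260.620, which is < 741387
-1.18·683358 + 0.28·3158340 = 77972.760, which is < 78837
0.49·683358 + 1.05·3158340 = 3651102.420, which is > 3649968
This sign pattern matches H.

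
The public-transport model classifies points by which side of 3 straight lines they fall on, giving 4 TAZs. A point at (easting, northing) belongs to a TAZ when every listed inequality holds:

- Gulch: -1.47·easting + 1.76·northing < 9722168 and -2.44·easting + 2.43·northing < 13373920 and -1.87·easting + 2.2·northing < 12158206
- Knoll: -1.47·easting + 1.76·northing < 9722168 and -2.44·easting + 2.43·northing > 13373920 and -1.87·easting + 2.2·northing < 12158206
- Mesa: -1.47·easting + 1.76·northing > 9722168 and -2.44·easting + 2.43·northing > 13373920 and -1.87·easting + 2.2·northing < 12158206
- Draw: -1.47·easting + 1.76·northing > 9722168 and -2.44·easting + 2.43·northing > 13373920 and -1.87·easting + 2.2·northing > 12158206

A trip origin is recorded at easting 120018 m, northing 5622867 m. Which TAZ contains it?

-1.47·120018 + 1.76·5622867 = 9719819.460, which is < 9722168
-2.44·120018 + 2.43·5622867 = 13370722.890, which is < 13373920
-1.87·120018 + 2.2·5622867 = 12145873.740, which is < 12158206
This sign pattern matches Gulch.

Gulch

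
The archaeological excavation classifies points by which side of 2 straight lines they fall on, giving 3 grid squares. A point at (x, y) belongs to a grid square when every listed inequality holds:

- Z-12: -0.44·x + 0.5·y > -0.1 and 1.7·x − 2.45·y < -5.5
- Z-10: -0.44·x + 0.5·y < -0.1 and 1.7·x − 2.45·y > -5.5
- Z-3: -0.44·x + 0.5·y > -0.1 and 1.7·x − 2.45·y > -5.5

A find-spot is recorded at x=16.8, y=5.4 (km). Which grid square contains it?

Z-10

-0.44·16.8 + 0.5·5.4 = -4.692, which is < -0.1
1.7·16.8 − 2.45·5.4 = 15.330, which is > -5.5
This sign pattern matches Z-10.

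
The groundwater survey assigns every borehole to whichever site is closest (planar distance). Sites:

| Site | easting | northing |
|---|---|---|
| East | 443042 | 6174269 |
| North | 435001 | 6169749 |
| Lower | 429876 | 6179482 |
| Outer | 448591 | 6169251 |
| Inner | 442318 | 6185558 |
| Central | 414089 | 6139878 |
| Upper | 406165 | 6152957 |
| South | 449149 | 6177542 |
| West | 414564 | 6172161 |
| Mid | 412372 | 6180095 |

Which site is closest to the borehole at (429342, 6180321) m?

Lower

Squared distances to each site:
East: 224316704.000; North: 143791465.000; Lower: 989077.000; Outer: 493068901.000; Inner: 195802745.000; Central: 1868290258.000; Upper: 1285961825.000; South: 400040090.000; West: 284974884.000; Mid: 288031976.000.
Minimum at Lower.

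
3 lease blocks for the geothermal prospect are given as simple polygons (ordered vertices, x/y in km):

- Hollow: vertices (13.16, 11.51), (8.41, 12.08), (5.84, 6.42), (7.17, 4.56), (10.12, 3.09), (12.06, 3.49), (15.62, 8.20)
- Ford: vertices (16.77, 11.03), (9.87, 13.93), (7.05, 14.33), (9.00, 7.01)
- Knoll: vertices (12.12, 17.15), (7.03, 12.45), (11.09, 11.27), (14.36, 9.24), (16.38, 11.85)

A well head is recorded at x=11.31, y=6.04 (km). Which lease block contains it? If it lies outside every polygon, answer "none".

Cast a ray rightward from (11.31, 6.04). For each polygon, the edges (by vertex number in listed order) whose endpoints lie on opposite sides of y = 6.04, where each meets that height, and whether that is right or left of the point:
Hollow: 3–4 at x≈6.112 (left), 6–7 at x≈13.987 (right) → 1 crossing.
Ford: no edge straddles that height → 0 crossings.
Knoll: no edge straddles that height → 0 crossings.
Only Hollow has an odd count, so the point is inside Hollow.

Hollow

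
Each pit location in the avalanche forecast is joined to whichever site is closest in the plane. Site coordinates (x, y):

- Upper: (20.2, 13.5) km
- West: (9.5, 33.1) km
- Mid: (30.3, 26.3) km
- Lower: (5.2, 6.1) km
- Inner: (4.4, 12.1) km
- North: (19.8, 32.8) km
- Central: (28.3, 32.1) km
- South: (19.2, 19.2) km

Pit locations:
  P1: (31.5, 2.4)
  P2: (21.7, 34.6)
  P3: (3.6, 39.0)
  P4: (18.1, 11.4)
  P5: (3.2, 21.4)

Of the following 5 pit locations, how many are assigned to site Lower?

P1 → Upper
P2 → North
P3 → West
P4 → Upper
P5 → Inner
0 of the 5 go to Lower.

0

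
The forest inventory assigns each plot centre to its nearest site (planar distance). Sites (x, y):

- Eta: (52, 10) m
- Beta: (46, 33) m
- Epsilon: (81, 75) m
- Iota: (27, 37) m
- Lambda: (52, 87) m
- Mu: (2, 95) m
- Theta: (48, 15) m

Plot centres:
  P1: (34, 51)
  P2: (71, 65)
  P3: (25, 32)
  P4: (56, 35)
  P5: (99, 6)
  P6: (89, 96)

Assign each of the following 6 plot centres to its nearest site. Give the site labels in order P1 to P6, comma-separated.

Iota, Epsilon, Iota, Beta, Eta, Epsilon

P1 → Iota (d²=245.00)
P2 → Epsilon (d²=200.00)
P3 → Iota (d²=29.00)
P4 → Beta (d²=104.00)
P5 → Eta (d²=2225.00)
P6 → Epsilon (d²=505.00)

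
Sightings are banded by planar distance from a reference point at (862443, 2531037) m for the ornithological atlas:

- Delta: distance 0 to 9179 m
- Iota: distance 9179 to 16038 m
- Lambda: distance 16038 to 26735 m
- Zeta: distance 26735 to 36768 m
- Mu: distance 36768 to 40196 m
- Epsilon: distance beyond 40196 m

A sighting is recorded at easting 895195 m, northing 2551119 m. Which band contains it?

Distance = √((895195−862443)² + (2551119−2531037)²) = √(1072693504.000 + 403286724.000) = 38418.488 m.
36768 ≤ 38418.488 < 40196 → Mu.

Mu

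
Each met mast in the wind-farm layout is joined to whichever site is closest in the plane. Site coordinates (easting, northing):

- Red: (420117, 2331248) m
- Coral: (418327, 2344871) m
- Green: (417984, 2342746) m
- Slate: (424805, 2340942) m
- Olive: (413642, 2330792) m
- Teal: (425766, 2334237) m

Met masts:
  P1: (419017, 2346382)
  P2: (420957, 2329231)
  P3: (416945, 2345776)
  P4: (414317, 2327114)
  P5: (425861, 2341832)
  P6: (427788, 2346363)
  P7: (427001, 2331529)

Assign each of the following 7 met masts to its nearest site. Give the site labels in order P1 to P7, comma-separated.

P1 → Coral (d²=2759221.00)
P2 → Red (d²=4773889.00)
P3 → Coral (d²=2728949.00)
P4 → Olive (d²=13983309.00)
P5 → Slate (d²=1907236.00)
P6 → Slate (d²=38285530.00)
P7 → Teal (d²=8858489.00)

Coral, Red, Coral, Olive, Slate, Slate, Teal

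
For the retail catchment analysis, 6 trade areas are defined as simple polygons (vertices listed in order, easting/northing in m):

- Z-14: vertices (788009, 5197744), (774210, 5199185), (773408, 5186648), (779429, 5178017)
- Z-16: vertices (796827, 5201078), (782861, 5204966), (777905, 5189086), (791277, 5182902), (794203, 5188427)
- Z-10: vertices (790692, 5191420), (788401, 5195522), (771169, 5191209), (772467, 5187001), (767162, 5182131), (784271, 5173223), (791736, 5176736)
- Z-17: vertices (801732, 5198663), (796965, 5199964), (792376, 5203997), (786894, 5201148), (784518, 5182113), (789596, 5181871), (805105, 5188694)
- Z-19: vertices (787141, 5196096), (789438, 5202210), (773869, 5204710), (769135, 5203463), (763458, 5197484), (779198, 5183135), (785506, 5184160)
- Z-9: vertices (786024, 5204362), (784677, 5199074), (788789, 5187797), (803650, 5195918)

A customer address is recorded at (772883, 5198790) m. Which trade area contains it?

Z-19

Cast a ray rightward from (772883, 5198790). For each polygon, the edges (by vertex number in listed order) whose endpoints lie on opposite sides of northing = 5198790, where each meets that height, and whether that is right or left of the point:
Z-14: 1–2 at easting≈777992.5 (right), 2–3 at easting≈774184.7 (right) → 2 crossings.
Z-16: 2–3 at easting≈780933.5 (right), 5–1 at easting≈796352.4 (right) → 2 crossings.
Z-10: no edge straddles that height → 0 crossings.
Z-17: 1–2 at easting≈801266.7 (right), 4–5 at easting≈786599.7 (right) → 2 crossings.
Z-19: 1–2 at easting≈788153.1 (right), 4–5 at easting≈764698.0 (left) → 1 crossing.
Z-9: 2–3 at easting≈784780.6 (right), 4–1 at easting≈797655.0 (right) → 2 crossings.
Only Z-19 has an odd count, so the point is inside Z-19.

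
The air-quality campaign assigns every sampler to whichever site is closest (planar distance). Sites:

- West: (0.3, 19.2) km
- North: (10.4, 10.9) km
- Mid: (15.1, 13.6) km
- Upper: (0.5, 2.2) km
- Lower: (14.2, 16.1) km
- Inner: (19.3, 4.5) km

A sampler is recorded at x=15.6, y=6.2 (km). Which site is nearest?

Squared distances to each site:
West: 403.090; North: 49.130; Mid: 55.010; Upper: 244.010; Lower: 99.970; Inner: 16.580.
Minimum at Inner.

Inner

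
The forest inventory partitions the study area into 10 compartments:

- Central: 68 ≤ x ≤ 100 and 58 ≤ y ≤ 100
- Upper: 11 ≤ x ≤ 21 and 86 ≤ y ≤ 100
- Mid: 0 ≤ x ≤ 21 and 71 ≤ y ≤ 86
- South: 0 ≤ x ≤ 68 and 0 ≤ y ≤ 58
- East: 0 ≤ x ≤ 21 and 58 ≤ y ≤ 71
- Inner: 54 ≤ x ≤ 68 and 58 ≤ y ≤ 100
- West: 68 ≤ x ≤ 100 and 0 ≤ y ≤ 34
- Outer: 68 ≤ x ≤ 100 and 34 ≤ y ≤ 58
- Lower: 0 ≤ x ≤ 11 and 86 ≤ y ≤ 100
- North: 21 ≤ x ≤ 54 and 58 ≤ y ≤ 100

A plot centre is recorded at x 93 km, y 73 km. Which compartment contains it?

The point has x = 93 and y = 73.
Only Central satisfies 68 ≤ x ≤ 100 and 58 ≤ y ≤ 100.

Central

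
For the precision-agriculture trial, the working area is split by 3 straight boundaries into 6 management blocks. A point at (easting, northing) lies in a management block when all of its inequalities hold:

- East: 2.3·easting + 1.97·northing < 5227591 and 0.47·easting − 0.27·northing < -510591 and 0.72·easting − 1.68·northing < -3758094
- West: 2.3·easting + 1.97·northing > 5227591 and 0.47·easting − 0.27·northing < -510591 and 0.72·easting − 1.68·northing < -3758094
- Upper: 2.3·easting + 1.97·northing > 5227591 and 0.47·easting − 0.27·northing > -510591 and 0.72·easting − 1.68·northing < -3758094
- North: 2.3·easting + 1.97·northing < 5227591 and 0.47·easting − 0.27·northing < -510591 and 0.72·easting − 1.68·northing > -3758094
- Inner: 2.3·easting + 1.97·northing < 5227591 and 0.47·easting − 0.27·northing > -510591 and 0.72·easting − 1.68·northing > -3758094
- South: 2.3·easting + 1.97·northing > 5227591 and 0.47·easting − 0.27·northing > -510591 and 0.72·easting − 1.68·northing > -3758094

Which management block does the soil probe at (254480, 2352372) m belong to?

2.3·254480 + 1.97·2352372 = 5219476.840, which is < 5227591
0.47·254480 − 0.27·2352372 = -515534.840, which is < -510591
0.72·254480 − 1.68·2352372 = -3768759.360, which is < -3758094
This sign pattern matches East.

East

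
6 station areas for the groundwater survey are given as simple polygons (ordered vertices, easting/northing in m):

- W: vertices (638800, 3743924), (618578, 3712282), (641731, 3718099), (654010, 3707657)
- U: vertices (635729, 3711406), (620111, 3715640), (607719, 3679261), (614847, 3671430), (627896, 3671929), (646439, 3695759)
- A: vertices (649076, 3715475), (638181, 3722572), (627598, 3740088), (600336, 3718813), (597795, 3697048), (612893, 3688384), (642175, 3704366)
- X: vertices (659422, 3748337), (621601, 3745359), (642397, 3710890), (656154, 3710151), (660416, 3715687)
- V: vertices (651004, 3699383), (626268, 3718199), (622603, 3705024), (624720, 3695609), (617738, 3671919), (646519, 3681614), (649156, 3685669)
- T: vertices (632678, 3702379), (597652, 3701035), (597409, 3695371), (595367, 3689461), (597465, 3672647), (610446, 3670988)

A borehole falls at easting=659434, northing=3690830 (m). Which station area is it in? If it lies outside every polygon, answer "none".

Cast a ray rightward from (659434, 3690830). For each polygon, the edges (by vertex number in listed order) whose endpoints lie on opposite sides of northing = 3690830, where each meets that height, and whether that is right or left of the point:
W: no edge straddles that height → 0 crossings.
U: 2–3 at easting≈611659.8 (left), 5–6 at easting≈642603.6 (left) → 0 crossings.
A: 5–6 at easting≈608630.6 (left), 6–7 at easting≈617374.5 (left) → 0 crossings.
X: no edge straddles that height → 0 crossings.
V: 4–5 at easting≈623311.5 (left), 7–1 at easting≈649851.5 (left) → 0 crossings.
T: 3–4 at easting≈595840.0 (left), 6–1 at easting≈624498.7 (left) → 0 crossings.
All counts are even, so the point lies outside every listed polygon.

none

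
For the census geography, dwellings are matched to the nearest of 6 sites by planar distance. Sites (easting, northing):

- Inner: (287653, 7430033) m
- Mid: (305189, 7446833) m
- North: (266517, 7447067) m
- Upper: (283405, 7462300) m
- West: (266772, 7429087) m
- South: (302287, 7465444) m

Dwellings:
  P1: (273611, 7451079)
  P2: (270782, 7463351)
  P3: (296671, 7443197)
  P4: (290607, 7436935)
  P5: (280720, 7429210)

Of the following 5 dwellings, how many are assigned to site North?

1

P1 → North
P2 → Upper
P3 → Mid
P4 → Inner
P5 → Inner
1 of the 5 goes to North.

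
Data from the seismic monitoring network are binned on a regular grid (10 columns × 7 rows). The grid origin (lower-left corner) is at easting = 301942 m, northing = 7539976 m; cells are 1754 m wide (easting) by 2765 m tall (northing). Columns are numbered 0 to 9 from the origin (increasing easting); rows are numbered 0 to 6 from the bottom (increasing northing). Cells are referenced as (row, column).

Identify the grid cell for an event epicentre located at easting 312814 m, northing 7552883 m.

Column index: ⌊(312814 − 301942) / 1754⌋ = ⌊6.198⌋ = 6
Row offset from origin: ⌊(7552883 − 7539976) / 2765⌋ = ⌊4.668⌋ = 4 → row 4

(4, 6)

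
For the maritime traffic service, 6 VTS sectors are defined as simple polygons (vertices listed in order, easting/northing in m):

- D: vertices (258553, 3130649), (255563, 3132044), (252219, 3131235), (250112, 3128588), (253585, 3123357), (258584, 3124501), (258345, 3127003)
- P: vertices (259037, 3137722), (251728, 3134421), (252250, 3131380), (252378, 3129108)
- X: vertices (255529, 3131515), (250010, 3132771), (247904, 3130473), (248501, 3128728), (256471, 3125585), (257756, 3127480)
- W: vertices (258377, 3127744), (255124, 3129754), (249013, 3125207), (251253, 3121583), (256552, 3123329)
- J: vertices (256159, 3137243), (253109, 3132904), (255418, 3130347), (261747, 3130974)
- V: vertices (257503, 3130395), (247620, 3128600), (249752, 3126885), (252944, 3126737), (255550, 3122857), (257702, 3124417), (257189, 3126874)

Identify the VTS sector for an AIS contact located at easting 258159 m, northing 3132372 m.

Cast a ray rightward from (258159, 3132372). For each polygon, the edges (by vertex number in listed order) whose endpoints lie on opposite sides of northing = 3132372, where each meets that height, and whether that is right or left of the point:
D: no edge straddles that height → 0 crossings.
P: 2–3 at easting≈252079.7 (left), 4–1 at easting≈254901.2 (left) → 0 crossings.
X: 1–2 at easting≈251763.2 (left), 2–3 at easting≈249644.3 (left) → 0 crossings.
W: no edge straddles that height → 0 crossings.
J: 2–3 at easting≈253589.4 (left), 4–1 at easting≈260500.9 (right) → 1 crossing.
V: no edge straddles that height → 0 crossings.
Only J has an odd count, so the point is inside J.

J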